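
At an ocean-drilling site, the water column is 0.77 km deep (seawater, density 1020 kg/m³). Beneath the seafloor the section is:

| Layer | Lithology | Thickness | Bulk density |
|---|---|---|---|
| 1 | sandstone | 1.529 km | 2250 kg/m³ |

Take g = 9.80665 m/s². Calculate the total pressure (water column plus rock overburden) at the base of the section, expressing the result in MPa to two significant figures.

seawater: 1020 kg/m³ × 9.80665 m/s² × 770 m = 7.702×10^6 Pa = 7.702 MPa
sandstone: 2250 kg/m³ × 9.80665 m/s² × 1529 m = 3.374×10^7 Pa = 33.74 MPa
Total = 7.702 + 33.74 = 41.439 MPa

41 MPa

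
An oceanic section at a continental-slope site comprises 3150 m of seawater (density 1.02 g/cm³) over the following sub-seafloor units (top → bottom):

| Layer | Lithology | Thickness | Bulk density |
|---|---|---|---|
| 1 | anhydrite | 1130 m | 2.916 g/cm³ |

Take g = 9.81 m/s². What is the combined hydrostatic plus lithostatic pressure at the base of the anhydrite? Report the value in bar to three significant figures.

seawater: 1020 kg/m³ × 9.81 m/s² × 3150 m = 3.152×10^7 Pa = 315.2 bar
anhydrite: 2916 kg/m³ × 9.81 m/s² × 1130 m = 3.232×10^7 Pa = 323.2 bar
Total = 315.2 + 323.2 = 638.44 bar

638 bar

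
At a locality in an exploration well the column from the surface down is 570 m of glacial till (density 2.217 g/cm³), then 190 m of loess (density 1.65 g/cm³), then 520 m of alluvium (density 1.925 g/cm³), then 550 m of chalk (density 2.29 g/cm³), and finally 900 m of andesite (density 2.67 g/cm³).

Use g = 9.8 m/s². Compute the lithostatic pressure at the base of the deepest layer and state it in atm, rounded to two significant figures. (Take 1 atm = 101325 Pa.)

600 atm

glacial till: 2217 kg/m³ × 9.8 m/s² × 570 m = 1.238×10^7 Pa = 122.2 atm
loess: 1650 kg/m³ × 9.8 m/s² × 190 m = 3.072×10^6 Pa = 30.32 atm
alluvium: 1925 kg/m³ × 9.8 m/s² × 520 m = 9.810×10^6 Pa = 96.82 atm
chalk: 2290 kg/m³ × 9.8 m/s² × 550 m = 1.234×10^7 Pa = 121.8 atm
andesite: 2670 kg/m³ × 9.8 m/s² × 900 m = 2.355×10^7 Pa = 232.4 atm
Total = 122.2 + 30.32 + 96.82 + 121.8 + 232.4 = 603.59 atm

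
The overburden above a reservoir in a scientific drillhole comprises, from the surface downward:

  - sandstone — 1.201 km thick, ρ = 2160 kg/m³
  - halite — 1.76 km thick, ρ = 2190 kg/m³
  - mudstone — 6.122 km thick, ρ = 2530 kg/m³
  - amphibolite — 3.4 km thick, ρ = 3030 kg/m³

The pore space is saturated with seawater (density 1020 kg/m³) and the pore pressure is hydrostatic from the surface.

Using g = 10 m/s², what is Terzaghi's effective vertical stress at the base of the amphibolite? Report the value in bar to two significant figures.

Overburden (lithostatic) stress σ_v:
sandstone: 2160 kg/m³ × 10 m/s² × 1201 m = 2.594×10^7 Pa = 25.94 MPa
halite: 2190 kg/m³ × 10 m/s² × 1760 m = 3.854×10^7 Pa = 38.54 MPa
mudstone: 2530 kg/m³ × 10 m/s² × 6122 m = 1.549×10^8 Pa = 154.9 MPa
amphibolite: 3030 kg/m³ × 10 m/s² × 3400 m = 1.030×10^8 Pa = 103.0 MPa
Total = 25.94 + 38.54 + 154.9 + 103.0 = 322.39 MPa
Pore pressure P_p = 1020 kg/m³ × 10 m/s² × 12483 m = 1.273×10^8 Pa = 127.3 MPa
Effective stress σ' = σ_v − P_p = 322.4 − 127.3 = 195.07 MPa = 1950.7 bar

2000 bar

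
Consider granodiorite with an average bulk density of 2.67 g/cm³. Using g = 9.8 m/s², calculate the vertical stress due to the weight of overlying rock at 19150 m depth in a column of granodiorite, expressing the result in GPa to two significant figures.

granodiorite: 2670 kg/m³ × 9.8 m/s² × 19150 m = 5.011×10^8 Pa = 0.5011 GPa

0.50 GPa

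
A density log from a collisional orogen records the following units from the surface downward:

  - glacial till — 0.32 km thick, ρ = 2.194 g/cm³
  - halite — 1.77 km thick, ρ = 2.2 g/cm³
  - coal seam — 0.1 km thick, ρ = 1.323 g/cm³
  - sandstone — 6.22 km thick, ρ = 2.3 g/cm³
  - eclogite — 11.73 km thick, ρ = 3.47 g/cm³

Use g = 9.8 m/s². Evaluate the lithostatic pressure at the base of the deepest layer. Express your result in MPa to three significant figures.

585 MPa

glacial till: 2194 kg/m³ × 9.8 m/s² × 320 m = 6.880×10^6 Pa = 6.880 MPa
halite: 2200 kg/m³ × 9.8 m/s² × 1770 m = 3.816×10^7 Pa = 38.16 MPa
coal seam: 1323 kg/m³ × 9.8 m/s² × 100 m = 1.297×10^6 Pa = 1.297 MPa
sandstone: 2300 kg/m³ × 9.8 m/s² × 6220 m = 1.402×10^8 Pa = 140.2 MPa
eclogite: 3470 kg/m³ × 9.8 m/s² × 11730 m = 3.989×10^8 Pa = 398.9 MPa
Total = 6.880 + 38.16 + 1.297 + 140.2 + 398.9 = 585.43 MPa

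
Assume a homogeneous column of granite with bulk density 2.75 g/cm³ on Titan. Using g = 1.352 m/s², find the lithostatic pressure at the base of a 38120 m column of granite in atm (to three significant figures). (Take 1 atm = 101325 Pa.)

1400 atm

granite: 2750 kg/m³ × 1.352 m/s² × 38120 m = 1.417×10^8 Pa = 1399 atm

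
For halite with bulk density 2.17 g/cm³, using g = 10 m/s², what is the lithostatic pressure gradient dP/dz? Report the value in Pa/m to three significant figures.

dP/dz = ρg = 2170 kg/m³ × 10 m/s² = 21700 Pa/m

21700 Pa/m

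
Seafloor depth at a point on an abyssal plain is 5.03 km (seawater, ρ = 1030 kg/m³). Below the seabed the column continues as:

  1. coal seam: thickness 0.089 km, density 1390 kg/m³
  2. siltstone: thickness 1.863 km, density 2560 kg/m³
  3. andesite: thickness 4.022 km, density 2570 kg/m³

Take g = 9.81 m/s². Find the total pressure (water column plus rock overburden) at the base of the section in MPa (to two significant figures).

200 MPa

seawater: 1030 kg/m³ × 9.81 m/s² × 5030 m = 5.082×10^7 Pa = 50.82 MPa
coal seam: 1390 kg/m³ × 9.81 m/s² × 89 m = 1.214×10^6 Pa = 1.214 MPa
siltstone: 2560 kg/m³ × 9.81 m/s² × 1863 m = 4.679×10^7 Pa = 46.79 MPa
andesite: 2570 kg/m³ × 9.81 m/s² × 4022 m = 1.014×10^8 Pa = 101.4 MPa
Total = 50.82 + 1.214 + 46.79 + 101.4 = 200.23 MPa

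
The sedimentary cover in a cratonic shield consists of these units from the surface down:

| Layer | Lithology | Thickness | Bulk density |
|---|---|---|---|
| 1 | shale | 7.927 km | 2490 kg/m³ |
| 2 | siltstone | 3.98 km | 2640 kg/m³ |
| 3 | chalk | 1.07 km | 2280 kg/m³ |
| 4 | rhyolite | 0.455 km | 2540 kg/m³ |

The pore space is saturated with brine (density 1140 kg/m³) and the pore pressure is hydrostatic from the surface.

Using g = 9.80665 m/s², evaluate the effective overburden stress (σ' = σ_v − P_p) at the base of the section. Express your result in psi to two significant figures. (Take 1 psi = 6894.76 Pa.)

26000 psi

Overburden (lithostatic) stress σ_v:
shale: 2490 kg/m³ × 9.80665 m/s² × 7927 m = 1.936×10^8 Pa = 193.6 MPa
siltstone: 2640 kg/m³ × 9.80665 m/s² × 3980 m = 1.030×10^8 Pa = 103.0 MPa
chalk: 2280 kg/m³ × 9.80665 m/s² × 1070 m = 2.392×10^7 Pa = 23.92 MPa
rhyolite: 2540 kg/m³ × 9.80665 m/s² × 455 m = 1.133×10^7 Pa = 11.33 MPa
Total = 193.6 + 103.0 + 23.92 + 11.33 = 331.86 MPa
Pore pressure P_p = 1140 kg/m³ × 9.80665 m/s² × 13432 m = 1.502×10^8 Pa = 150.2 MPa
Effective stress σ' = σ_v − P_p = 331.9 − 150.2 = 181.70 MPa = 26353 psi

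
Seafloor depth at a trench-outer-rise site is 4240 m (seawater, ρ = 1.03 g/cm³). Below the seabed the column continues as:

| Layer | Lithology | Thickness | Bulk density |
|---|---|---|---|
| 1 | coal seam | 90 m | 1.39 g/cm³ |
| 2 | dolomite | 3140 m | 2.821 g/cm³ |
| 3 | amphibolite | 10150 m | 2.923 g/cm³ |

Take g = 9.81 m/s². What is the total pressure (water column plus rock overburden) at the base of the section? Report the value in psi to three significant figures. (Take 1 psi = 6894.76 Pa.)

seawater: 1030 kg/m³ × 9.81 m/s² × 4240 m = 4.284×10^7 Pa = 6214 psi
coal seam: 1390 kg/m³ × 9.81 m/s² × 90 m = 1.227×10^6 Pa = 178.0 psi
dolomite: 2821 kg/m³ × 9.81 m/s² × 3140 m = 8.690×10^7 Pa = 12603 psi
amphibolite: 2923 kg/m³ × 9.81 m/s² × 10150 m = 2.910×10^8 Pa = 42213 psi
Total = 6214 + 178.0 + 12603 + 42213 = 61208 psi

61200 psi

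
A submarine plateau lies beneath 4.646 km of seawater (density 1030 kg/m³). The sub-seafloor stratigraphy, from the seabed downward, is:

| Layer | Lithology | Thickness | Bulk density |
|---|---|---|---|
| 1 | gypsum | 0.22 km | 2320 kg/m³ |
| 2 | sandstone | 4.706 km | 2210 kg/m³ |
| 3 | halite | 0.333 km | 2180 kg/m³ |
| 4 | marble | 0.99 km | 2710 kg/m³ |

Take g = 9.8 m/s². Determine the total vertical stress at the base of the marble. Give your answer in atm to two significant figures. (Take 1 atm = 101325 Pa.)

seawater: 1030 kg/m³ × 9.8 m/s² × 4646 m = 4.690×10^7 Pa = 462.8 atm
gypsum: 2320 kg/m³ × 9.8 m/s² × 220 m = 5.002×10^6 Pa = 49.37 atm
sandstone: 2210 kg/m³ × 9.8 m/s² × 4706 m = 1.019×10^8 Pa = 1006 atm
halite: 2180 kg/m³ × 9.8 m/s² × 333 m = 7.114×10^6 Pa = 70.21 atm
marble: 2710 kg/m³ × 9.8 m/s² × 990 m = 2.629×10^7 Pa = 259.5 atm
Total = 462.8 + 49.37 + 1006 + 70.21 + 259.5 = 1847.8 atm

1800 atm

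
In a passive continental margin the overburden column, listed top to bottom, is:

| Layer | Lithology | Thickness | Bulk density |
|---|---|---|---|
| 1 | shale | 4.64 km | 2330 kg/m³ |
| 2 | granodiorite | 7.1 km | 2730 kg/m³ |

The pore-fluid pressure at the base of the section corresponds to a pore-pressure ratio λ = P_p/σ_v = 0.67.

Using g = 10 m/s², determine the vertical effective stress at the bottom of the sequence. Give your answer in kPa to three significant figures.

99600 kPa

Overburden (lithostatic) stress σ_v:
shale: 2330 kg/m³ × 10 m/s² × 4640 m = 1.081×10^8 Pa = 108.1 MPa
granodiorite: 2730 kg/m³ × 10 m/s² × 7100 m = 1.938×10^8 Pa = 193.8 MPa
Total = 108.1 + 193.8 = 301.94 MPa
Pore pressure P_p = λ·σ_v = 0.67 × 301.9 MPa = 202.3 MPa
Effective stress σ' = σ_v − P_p = 301.9 − 202.3 = 99.641 MPa = 99641 kPa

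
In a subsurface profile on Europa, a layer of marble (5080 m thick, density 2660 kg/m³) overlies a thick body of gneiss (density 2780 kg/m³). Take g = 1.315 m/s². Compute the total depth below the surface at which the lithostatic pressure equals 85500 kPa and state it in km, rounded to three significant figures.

Pressure at base of upper layers: 2660×1.315×5080 = 1.777×10^7 Pa = 17769 kPa
Remaining pressure to be supplied by gneiss: 8.550×10^7 − 1.777×10^7 = 6.773×10^7 Pa
Additional depth in gneiss = 6.773×10^7 Pa / (2780 kg/m³ × 1.315 m/s²) = 18527 m
Total depth = 5080 m + 18527 m = 23607 m
= 23.607 km

23.6 km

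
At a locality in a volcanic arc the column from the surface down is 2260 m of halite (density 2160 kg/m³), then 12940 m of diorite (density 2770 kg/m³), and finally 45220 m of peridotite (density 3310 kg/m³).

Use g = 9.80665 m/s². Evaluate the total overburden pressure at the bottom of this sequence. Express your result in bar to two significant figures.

19000 bar

halite: 2160 kg/m³ × 9.80665 m/s² × 2260 m = 4.787×10^7 Pa = 478.7 bar
diorite: 2770 kg/m³ × 9.80665 m/s² × 12940 m = 3.515×10^8 Pa = 3515 bar
peridotite: 3310 kg/m³ × 9.80665 m/s² × 45220 m = 1.468×10^9 Pa = 14678 bar
Total = 478.7 + 3515 + 14678 = 18672 bar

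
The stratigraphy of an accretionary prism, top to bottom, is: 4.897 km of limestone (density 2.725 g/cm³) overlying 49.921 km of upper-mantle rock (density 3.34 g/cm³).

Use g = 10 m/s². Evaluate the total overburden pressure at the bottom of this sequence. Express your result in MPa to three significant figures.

1800 MPa

limestone: 2725 kg/m³ × 10 m/s² × 4897 m = 1.334×10^8 Pa = 133.4 MPa
upper-mantle rock: 3340 kg/m³ × 10 m/s² × 49921 m = 1.667×10^9 Pa = 1667 MPa
Total = 133.4 + 1667 = 1800.8 MPa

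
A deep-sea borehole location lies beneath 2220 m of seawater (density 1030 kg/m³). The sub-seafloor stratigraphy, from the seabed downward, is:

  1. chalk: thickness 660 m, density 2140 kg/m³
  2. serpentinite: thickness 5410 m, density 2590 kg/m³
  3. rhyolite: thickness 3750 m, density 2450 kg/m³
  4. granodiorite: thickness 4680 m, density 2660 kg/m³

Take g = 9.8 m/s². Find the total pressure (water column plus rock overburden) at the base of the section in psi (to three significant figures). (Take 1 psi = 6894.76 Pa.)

seawater: 1030 kg/m³ × 9.8 m/s² × 2220 m = 2.241×10^7 Pa = 3250 psi
chalk: 2140 kg/m³ × 9.8 m/s² × 660 m = 1.384×10^7 Pa = 2008 psi
serpentinite: 2590 kg/m³ × 9.8 m/s² × 5410 m = 1.373×10^8 Pa = 19916 psi
rhyolite: 2450 kg/m³ × 9.8 m/s² × 3750 m = 9.004×10^7 Pa = 13059 psi
granodiorite: 2660 kg/m³ × 9.8 m/s² × 4680 m = 1.220×10^8 Pa = 17694 psi
Total = 3250 + 2008 + 19916 + 13059 + 17694 = 55927 psi

55900 psi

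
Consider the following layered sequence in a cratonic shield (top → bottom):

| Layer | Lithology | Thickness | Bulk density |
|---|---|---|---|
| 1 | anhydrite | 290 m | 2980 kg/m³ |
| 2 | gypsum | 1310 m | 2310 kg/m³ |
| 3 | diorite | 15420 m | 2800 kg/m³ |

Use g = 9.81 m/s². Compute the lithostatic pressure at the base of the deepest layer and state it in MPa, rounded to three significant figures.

462 MPa

anhydrite: 2980 kg/m³ × 9.81 m/s² × 290 m = 8.478×10^6 Pa = 8.478 MPa
gypsum: 2310 kg/m³ × 9.81 m/s² × 1310 m = 2.969×10^7 Pa = 29.69 MPa
diorite: 2800 kg/m³ × 9.81 m/s² × 15420 m = 4.236×10^8 Pa = 423.6 MPa
Total = 8.478 + 29.69 + 423.6 = 461.72 MPa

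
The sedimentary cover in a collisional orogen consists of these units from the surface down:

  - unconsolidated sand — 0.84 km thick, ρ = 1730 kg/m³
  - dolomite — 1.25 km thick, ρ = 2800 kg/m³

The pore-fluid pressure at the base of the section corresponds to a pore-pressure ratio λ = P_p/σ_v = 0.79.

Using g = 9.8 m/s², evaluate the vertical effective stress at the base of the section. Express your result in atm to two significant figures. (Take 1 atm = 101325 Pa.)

Overburden (lithostatic) stress σ_v:
unconsolidated sand: 1730 kg/m³ × 9.8 m/s² × 840 m = 1.424×10^7 Pa = 14.24 MPa
dolomite: 2800 kg/m³ × 9.8 m/s² × 1250 m = 3.430×10^7 Pa = 34.30 MPa
Total = 14.24 + 34.30 = 48.541 MPa
Pore pressure P_p = λ·σ_v = 0.79 × 48.54 MPa = 38.35 MPa
Effective stress σ' = σ_v − P_p = 48.54 − 38.35 = 10.194 MPa = 100.60 atm

100 atm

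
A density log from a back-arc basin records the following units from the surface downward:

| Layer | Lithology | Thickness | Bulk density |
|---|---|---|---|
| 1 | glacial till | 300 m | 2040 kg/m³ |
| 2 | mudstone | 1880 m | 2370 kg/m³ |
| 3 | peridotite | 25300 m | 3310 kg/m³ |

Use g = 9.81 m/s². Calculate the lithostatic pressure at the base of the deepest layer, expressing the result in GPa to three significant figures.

glacial till: 2040 kg/m³ × 9.81 m/s² × 300 m = 6.004×10^6 Pa = 6.004×10^-3 GPa
mudstone: 2370 kg/m³ × 9.81 m/s² × 1880 m = 4.371×10^7 Pa = 0.04371 GPa
peridotite: 3310 kg/m³ × 9.81 m/s² × 25300 m = 8.215×10^8 Pa = 0.8215 GPa
Total = 6.004×10^-3 + 0.04371 + 0.8215 = 0.87123 GPa

0.871 GPa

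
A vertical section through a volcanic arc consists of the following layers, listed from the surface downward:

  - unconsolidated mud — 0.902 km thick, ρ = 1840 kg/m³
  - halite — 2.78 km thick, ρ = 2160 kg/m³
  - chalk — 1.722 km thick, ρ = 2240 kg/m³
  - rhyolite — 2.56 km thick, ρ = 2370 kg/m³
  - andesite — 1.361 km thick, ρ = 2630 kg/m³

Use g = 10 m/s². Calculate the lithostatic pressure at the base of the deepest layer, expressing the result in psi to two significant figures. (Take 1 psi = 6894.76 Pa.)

31000 psi

unconsolidated mud: 1840 kg/m³ × 10 m/s² × 902 m = 1.660×10^7 Pa = 2407 psi
halite: 2160 kg/m³ × 10 m/s² × 2780 m = 6.005×10^7 Pa = 8709 psi
chalk: 2240 kg/m³ × 10 m/s² × 1722 m = 3.857×10^7 Pa = 5595 psi
rhyolite: 2370 kg/m³ × 10 m/s² × 2560 m = 6.067×10^7 Pa = 8800 psi
andesite: 2630 kg/m³ × 10 m/s² × 1361 m = 3.579×10^7 Pa = 5192 psi
Total = 2407 + 8709 + 5595 + 8800 + 5192 = 30702 psi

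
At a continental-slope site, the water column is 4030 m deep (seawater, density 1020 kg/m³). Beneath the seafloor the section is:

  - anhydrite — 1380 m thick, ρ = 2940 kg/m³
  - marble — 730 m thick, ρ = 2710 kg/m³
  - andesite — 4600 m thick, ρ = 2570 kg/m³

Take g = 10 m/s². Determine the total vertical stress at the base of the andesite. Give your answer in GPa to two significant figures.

0.22 GPa

seawater: 1020 kg/m³ × 10 m/s² × 4030 m = 4.111×10^7 Pa = 0.04111 GPa
anhydrite: 2940 kg/m³ × 10 m/s² × 1380 m = 4.057×10^7 Pa = 0.04057 GPa
marble: 2710 kg/m³ × 10 m/s² × 730 m = 1.978×10^7 Pa = 0.01978 GPa
andesite: 2570 kg/m³ × 10 m/s² × 4600 m = 1.182×10^8 Pa = 0.1182 GPa
Total = 0.04111 + 0.04057 + 0.01978 + 0.1182 = 0.21968 GPa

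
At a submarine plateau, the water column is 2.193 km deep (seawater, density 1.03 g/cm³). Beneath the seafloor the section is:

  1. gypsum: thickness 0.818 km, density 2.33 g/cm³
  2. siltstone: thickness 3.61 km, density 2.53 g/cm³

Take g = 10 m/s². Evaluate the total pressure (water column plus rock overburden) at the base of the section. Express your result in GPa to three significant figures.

seawater: 1030 kg/m³ × 10 m/s² × 2193 m = 2.259×10^7 Pa = 0.02259 GPa
gypsum: 2330 kg/m³ × 10 m/s² × 818 m = 1.906×10^7 Pa = 0.01906 GPa
siltstone: 2530 kg/m³ × 10 m/s² × 3610 m = 9.133×10^7 Pa = 0.09133 GPa
Total = 0.02259 + 0.01906 + 0.09133 = 0.13298 GPa

0.133 GPa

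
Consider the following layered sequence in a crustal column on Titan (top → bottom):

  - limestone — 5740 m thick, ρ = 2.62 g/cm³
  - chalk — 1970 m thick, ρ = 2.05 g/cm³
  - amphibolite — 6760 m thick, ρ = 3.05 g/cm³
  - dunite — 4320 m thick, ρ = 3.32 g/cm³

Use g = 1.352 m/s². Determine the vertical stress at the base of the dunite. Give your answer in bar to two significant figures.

730 bar

limestone: 2620 kg/m³ × 1.352 m/s² × 5740 m = 2.033×10^7 Pa = 203.3 bar
chalk: 2050 kg/m³ × 1.352 m/s² × 1970 m = 5.460×10^6 Pa = 54.60 bar
amphibolite: 3050 kg/m³ × 1.352 m/s² × 6760 m = 2.788×10^7 Pa = 278.8 bar
dunite: 3320 kg/m³ × 1.352 m/s² × 4320 m = 1.939×10^7 Pa = 193.9 bar
Total = 203.3 + 54.60 + 278.8 + 193.9 = 730.59 bar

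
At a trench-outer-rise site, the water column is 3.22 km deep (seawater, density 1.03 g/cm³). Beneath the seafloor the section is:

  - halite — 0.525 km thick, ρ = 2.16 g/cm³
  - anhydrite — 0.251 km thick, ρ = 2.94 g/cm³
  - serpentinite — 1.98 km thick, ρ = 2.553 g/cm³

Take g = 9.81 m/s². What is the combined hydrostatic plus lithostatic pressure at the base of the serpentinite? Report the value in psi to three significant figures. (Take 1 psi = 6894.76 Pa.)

seawater: 1030 kg/m³ × 9.81 m/s² × 3220 m = 3.254×10^7 Pa = 4719 psi
halite: 2160 kg/m³ × 9.81 m/s² × 525 m = 1.112×10^7 Pa = 1613 psi
anhydrite: 2940 kg/m³ × 9.81 m/s² × 251 m = 7.239×10^6 Pa = 1050 psi
serpentinite: 2553 kg/m³ × 9.81 m/s² × 1980 m = 4.959×10^7 Pa = 7192 psi
Total = 4719 + 1613 + 1050 + 7192 = 14575 psi

14600 psi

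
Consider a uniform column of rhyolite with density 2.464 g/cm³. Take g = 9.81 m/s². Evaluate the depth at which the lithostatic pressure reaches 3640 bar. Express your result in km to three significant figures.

15.1 km

h = P/(ρg) = 3640 bar / (2464 kg/m³ × 9.81 m/s²) = 3.640×10^8 Pa / 24172 Pa/m = 15059 m
= 15.059 km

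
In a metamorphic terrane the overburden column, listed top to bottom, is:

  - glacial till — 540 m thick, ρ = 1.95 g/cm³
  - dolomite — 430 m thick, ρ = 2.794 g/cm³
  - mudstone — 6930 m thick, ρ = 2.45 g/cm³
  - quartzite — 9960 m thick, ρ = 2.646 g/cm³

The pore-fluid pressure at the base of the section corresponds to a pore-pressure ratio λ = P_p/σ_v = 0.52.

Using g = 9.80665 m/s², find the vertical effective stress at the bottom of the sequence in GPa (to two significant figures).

Overburden (lithostatic) stress σ_v:
glacial till: 1950 kg/m³ × 9.80665 m/s² × 540 m = 1.033×10^7 Pa = 10.33 MPa
dolomite: 2794 kg/m³ × 9.80665 m/s² × 430 m = 1.178×10^7 Pa = 11.78 MPa
mudstone: 2450 kg/m³ × 9.80665 m/s² × 6930 m = 1.665×10^8 Pa = 166.5 MPa
quartzite: 2646 kg/m³ × 9.80665 m/s² × 9960 m = 2.584×10^8 Pa = 258.4 MPa
Total = 10.33 + 11.78 + 166.5 + 258.4 = 447.06 MPa
Pore pressure P_p = λ·σ_v = 0.52 × 447.1 MPa = 232.5 MPa
Effective stress σ' = σ_v − P_p = 447.1 − 232.5 = 214.59 MPa = 0.21459 GPa

0.21 GPa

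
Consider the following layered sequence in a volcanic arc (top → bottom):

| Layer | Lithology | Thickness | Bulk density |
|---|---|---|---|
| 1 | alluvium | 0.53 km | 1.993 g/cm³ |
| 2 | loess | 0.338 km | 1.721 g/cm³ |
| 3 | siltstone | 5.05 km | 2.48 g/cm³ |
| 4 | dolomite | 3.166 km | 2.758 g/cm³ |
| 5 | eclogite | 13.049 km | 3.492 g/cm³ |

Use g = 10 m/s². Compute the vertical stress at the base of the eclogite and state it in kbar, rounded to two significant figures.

6.8 kbar

alluvium: 1993 kg/m³ × 10 m/s² × 530 m = 1.056×10^7 Pa = 0.1056 kbar
loess: 1721 kg/m³ × 10 m/s² × 338 m = 5.817×10^6 Pa = 0.05817 kbar
siltstone: 2480 kg/m³ × 10 m/s² × 5050 m = 1.252×10^8 Pa = 1.252 kbar
dolomite: 2758 kg/m³ × 10 m/s² × 3166 m = 8.732×10^7 Pa = 0.8732 kbar
eclogite: 3492 kg/m³ × 10 m/s² × 13049 m = 4.557×10^8 Pa = 4.557 kbar
Total = 0.1056 + 0.05817 + 1.252 + 0.8732 + 4.557 = 6.8461 kbar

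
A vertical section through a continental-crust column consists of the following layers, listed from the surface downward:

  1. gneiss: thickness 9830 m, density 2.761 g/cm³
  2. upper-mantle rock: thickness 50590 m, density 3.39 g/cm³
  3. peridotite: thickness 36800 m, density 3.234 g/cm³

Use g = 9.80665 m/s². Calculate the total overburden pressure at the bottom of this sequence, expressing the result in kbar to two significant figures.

gneiss: 2761 kg/m³ × 9.80665 m/s² × 9830 m = 2.662×10^8 Pa = 2.662 kbar
upper-mantle rock: 3390 kg/m³ × 9.80665 m/s² × 50590 m = 1.682×10^9 Pa = 16.82 kbar
peridotite: 3234 kg/m³ × 9.80665 m/s² × 36800 m = 1.167×10^9 Pa = 11.67 kbar
Total = 2.662 + 16.82 + 11.67 = 31.151 kbar

31 kbar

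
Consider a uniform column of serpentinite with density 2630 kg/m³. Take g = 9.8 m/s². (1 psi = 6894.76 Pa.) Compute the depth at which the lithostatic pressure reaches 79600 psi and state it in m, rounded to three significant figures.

h = P/(ρg) = 79600 psi / (2630 kg/m³ × 9.8 m/s²) = 5.488×10^8 Pa / 25774 Pa/m = 21294 m

21300 m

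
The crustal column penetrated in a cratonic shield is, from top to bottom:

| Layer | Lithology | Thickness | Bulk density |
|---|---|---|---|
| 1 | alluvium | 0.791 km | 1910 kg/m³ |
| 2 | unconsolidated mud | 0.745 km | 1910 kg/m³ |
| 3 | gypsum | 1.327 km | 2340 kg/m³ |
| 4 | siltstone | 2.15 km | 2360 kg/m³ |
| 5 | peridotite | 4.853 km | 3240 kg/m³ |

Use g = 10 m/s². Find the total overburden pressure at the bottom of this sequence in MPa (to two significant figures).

270 MPa

alluvium: 1910 kg/m³ × 10 m/s² × 791 m = 1.511×10^7 Pa = 15.11 MPa
unconsolidated mud: 1910 kg/m³ × 10 m/s² × 745 m = 1.423×10^7 Pa = 14.23 MPa
gypsum: 2340 kg/m³ × 10 m/s² × 1327 m = 3.105×10^7 Pa = 31.05 MPa
siltstone: 2360 kg/m³ × 10 m/s² × 2150 m = 5.074×10^7 Pa = 50.74 MPa
peridotite: 3240 kg/m³ × 10 m/s² × 4853 m = 1.572×10^8 Pa = 157.2 MPa
Total = 15.11 + 14.23 + 31.05 + 50.74 + 157.2 = 268.37 MPa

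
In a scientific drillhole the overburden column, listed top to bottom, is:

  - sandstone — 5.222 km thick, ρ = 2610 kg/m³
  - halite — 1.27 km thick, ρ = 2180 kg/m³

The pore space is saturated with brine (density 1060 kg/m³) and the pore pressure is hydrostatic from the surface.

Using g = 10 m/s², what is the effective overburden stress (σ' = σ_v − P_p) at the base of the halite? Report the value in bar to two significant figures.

Overburden (lithostatic) stress σ_v:
sandstone: 2610 kg/m³ × 10 m/s² × 5222 m = 1.363×10^8 Pa = 136.3 MPa
halite: 2180 kg/m³ × 10 m/s² × 1270 m = 2.769×10^7 Pa = 27.69 MPa
Total = 136.3 + 27.69 = 163.98 MPa
Pore pressure P_p = 1060 kg/m³ × 10 m/s² × 6492 m = 6.882×10^7 Pa = 68.82 MPa
Effective stress σ' = σ_v − P_p = 164.0 − 68.82 = 95.165 MPa = 951.65 bar

950 bar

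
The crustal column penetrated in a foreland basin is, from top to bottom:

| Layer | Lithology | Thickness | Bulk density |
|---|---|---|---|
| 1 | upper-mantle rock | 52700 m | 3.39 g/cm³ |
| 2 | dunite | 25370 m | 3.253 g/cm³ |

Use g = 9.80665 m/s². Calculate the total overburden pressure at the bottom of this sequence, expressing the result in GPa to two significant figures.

2.6 GPa

upper-mantle rock: 3390 kg/m³ × 9.80665 m/s² × 52700 m = 1.752×10^9 Pa = 1.752 GPa
dunite: 3253 kg/m³ × 9.80665 m/s² × 25370 m = 8.093×10^8 Pa = 0.8093 GPa
Total = 1.752 + 0.8093 = 2.5613 GPa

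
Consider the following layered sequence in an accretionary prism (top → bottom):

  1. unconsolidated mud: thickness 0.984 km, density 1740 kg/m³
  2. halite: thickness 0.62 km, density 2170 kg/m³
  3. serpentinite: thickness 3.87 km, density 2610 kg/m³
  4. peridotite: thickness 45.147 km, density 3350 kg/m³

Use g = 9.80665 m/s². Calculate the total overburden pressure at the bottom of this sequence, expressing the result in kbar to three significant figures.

16.1 kbar

unconsolidated mud: 1740 kg/m³ × 9.80665 m/s² × 984 m = 1.679×10^7 Pa = 0.1679 kbar
halite: 2170 kg/m³ × 9.80665 m/s² × 620 m = 1.319×10^7 Pa = 0.1319 kbar
serpentinite: 2610 kg/m³ × 9.80665 m/s² × 3870 m = 9.905×10^7 Pa = 0.9905 kbar
peridotite: 3350 kg/m³ × 9.80665 m/s² × 45147 m = 1.483×10^9 Pa = 14.83 kbar
Total = 0.1679 + 0.1319 + 0.9905 + 14.83 = 16.122 kbar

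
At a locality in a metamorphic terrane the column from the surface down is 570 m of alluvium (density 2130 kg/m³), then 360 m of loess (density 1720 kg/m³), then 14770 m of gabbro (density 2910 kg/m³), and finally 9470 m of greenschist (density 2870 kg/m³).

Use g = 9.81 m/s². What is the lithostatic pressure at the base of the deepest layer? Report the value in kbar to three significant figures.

alluvium: 2130 kg/m³ × 9.81 m/s² × 570 m = 1.191×10^7 Pa = 0.1191 kbar
loess: 1720 kg/m³ × 9.81 m/s² × 360 m = 6.074×10^6 Pa = 0.06074 kbar
gabbro: 2910 kg/m³ × 9.81 m/s² × 14770 m = 4.216×10^8 Pa = 4.216 kbar
greenschist: 2870 kg/m³ × 9.81 m/s² × 9470 m = 2.666×10^8 Pa = 2.666 kbar
Total = 0.1191 + 0.06074 + 4.216 + 2.666 = 7.0625 kbar

7.06 kbar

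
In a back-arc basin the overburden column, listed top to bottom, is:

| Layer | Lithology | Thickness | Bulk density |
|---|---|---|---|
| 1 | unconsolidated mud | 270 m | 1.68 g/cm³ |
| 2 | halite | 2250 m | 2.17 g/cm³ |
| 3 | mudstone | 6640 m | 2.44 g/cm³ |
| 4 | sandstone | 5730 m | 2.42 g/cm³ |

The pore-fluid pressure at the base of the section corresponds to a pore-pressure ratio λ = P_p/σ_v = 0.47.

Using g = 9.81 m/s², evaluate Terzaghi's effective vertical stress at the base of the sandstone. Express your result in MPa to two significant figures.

Overburden (lithostatic) stress σ_v:
unconsolidated mud: 1680 kg/m³ × 9.81 m/s² × 270 m = 4.450×10^6 Pa = 4.450 MPa
halite: 2170 kg/m³ × 9.81 m/s² × 2250 m = 4.790×10^7 Pa = 47.90 MPa
mudstone: 2440 kg/m³ × 9.81 m/s² × 6640 m = 1.589×10^8 Pa = 158.9 MPa
sandstone: 2420 kg/m³ × 9.81 m/s² × 5730 m = 1.360×10^8 Pa = 136.0 MPa
Total = 4.450 + 47.90 + 158.9 + 136.0 = 347.32 MPa
Pore pressure P_p = λ·σ_v = 0.47 × 347.3 MPa = 163.2 MPa
Effective stress σ' = σ_v − P_p = 347.3 − 163.2 = 184.08 MPa

180 MPa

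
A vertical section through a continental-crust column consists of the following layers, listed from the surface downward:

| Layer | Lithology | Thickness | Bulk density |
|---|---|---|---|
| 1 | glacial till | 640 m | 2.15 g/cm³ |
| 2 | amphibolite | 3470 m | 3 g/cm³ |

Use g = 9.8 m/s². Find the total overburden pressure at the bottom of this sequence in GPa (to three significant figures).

0.116 GPa

glacial till: 2150 kg/m³ × 9.8 m/s² × 640 m = 1.348×10^7 Pa = 0.01348 GPa
amphibolite: 3000 kg/m³ × 9.8 m/s² × 3470 m = 1.020×10^8 Pa = 0.1020 GPa
Total = 0.01348 + 0.1020 = 0.11550 GPa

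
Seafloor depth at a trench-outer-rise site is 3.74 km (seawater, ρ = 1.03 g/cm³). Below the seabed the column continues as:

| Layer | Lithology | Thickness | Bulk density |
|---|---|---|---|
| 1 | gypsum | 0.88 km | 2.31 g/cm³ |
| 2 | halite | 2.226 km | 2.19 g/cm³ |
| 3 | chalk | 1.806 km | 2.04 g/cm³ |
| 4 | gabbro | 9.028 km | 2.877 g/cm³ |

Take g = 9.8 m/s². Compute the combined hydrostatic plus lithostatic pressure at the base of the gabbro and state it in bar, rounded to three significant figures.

3960 bar

seawater: 1030 kg/m³ × 9.8 m/s² × 3740 m = 3.775×10^7 Pa = 377.5 bar
gypsum: 2310 kg/m³ × 9.8 m/s² × 880 m = 1.992×10^7 Pa = 199.2 bar
halite: 2190 kg/m³ × 9.8 m/s² × 2226 m = 4.777×10^7 Pa = 477.7 bar
chalk: 2040 kg/m³ × 9.8 m/s² × 1806 m = 3.611×10^7 Pa = 361.1 bar
gabbro: 2877 kg/m³ × 9.8 m/s² × 9028 m = 2.545×10^8 Pa = 2545 bar
Total = 377.5 + 199.2 + 477.7 + 361.1 + 2545 = 3960.9 bar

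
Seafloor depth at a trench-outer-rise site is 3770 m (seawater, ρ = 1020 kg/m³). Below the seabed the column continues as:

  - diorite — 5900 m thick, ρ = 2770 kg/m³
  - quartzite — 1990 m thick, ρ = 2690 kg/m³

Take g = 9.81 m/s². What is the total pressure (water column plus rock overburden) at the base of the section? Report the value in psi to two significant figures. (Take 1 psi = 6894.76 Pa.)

36000 psi

seawater: 1020 kg/m³ × 9.81 m/s² × 3770 m = 3.772×10^7 Pa = 5471 psi
diorite: 2770 kg/m³ × 9.81 m/s² × 5900 m = 1.603×10^8 Pa = 23253 psi
quartzite: 2690 kg/m³ × 9.81 m/s² × 1990 m = 5.251×10^7 Pa = 7616 psi
Total = 5471 + 23253 + 7616 = 36341 psi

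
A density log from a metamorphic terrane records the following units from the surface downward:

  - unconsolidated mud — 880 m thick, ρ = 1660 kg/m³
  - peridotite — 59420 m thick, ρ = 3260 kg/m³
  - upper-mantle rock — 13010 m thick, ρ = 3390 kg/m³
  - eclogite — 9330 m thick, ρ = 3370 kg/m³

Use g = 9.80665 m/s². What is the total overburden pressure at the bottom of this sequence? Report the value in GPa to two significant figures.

2.7 GPa

unconsolidated mud: 1660 kg/m³ × 9.80665 m/s² × 880 m = 1.433×10^7 Pa = 0.01433 GPa
peridotite: 3260 kg/m³ × 9.80665 m/s² × 59420 m = 1.900×10^9 Pa = 1.900 GPa
upper-mantle rock: 3390 kg/m³ × 9.80665 m/s² × 13010 m = 4.325×10^8 Pa = 0.4325 GPa
eclogite: 3370 kg/m³ × 9.80665 m/s² × 9330 m = 3.083×10^8 Pa = 0.3083 GPa
Total = 0.01433 + 1.900 + 0.4325 + 0.3083 = 2.6548 GPa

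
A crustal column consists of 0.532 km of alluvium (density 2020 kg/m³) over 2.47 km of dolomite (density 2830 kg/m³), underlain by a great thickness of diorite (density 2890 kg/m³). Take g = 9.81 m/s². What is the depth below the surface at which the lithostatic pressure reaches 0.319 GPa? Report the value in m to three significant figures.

11500 m

Pressure at base of upper layers: 2020×9.81×532 + 2830×9.81×2470 = 7.912×10^7 Pa = 0.07912 GPa
Remaining pressure to be supplied by diorite: 3.190×10^8 − 7.912×10^7 = 2.399×10^8 Pa
Additional depth in diorite = 2.399×10^8 Pa / (2890 kg/m³ × 9.81 m/s²) = 8461.3 m
Total depth = 3002 m + 8461.3 m = 11463 m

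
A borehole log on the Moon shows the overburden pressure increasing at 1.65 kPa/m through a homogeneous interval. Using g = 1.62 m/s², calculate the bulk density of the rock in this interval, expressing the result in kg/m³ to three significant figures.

1020 kg/m³

ρ = (dP/dz)/g = 1.65 kPa/m / 1.62 m/s² = 1650.0 Pa/m / 1.62 m/s² = 1018.5 kg/m³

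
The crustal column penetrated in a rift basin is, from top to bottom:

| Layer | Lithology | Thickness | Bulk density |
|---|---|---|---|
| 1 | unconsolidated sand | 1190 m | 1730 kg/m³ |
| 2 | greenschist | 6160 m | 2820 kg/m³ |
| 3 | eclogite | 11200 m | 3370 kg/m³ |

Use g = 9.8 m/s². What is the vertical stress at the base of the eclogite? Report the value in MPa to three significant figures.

unconsolidated sand: 1730 kg/m³ × 9.8 m/s² × 1190 m = 2.018×10^7 Pa = 20.18 MPa
greenschist: 2820 kg/m³ × 9.8 m/s² × 6160 m = 1.702×10^8 Pa = 170.2 MPa
eclogite: 3370 kg/m³ × 9.8 m/s² × 11200 m = 3.699×10^8 Pa = 369.9 MPa
Total = 20.18 + 170.2 + 369.9 = 560.30 MPa

560 MPa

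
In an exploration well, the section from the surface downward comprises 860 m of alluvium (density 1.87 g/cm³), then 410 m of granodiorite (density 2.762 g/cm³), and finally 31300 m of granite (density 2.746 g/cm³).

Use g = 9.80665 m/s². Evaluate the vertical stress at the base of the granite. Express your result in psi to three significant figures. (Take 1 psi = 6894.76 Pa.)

126000 psi

alluvium: 1870 kg/m³ × 9.80665 m/s² × 860 m = 1.577×10^7 Pa = 2287 psi
granodiorite: 2762 kg/m³ × 9.80665 m/s² × 410 m = 1.111×10^7 Pa = 1611 psi
granite: 2746 kg/m³ × 9.80665 m/s² × 31300 m = 8.429×10^8 Pa = 1.222×10^5 psi
Total = 2287 + 1611 + 1.222×10^5 = 1.2615×10^5 psi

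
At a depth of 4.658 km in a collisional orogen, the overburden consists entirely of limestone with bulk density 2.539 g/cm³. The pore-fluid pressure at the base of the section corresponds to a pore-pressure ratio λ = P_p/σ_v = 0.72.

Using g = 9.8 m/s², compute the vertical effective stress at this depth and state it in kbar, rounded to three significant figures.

0.325 kbar

Overburden (lithostatic) stress σ_v:
limestone: 2539 kg/m³ × 9.8 m/s² × 4658 m = 1.159×10^8 Pa = 115.9 MPa
Pore pressure P_p = λ·σ_v = 0.72 × 115.9 MPa = 83.45 MPa
Effective stress σ' = σ_v − P_p = 115.9 − 83.45 = 32.452 MPa = 0.32452 kbar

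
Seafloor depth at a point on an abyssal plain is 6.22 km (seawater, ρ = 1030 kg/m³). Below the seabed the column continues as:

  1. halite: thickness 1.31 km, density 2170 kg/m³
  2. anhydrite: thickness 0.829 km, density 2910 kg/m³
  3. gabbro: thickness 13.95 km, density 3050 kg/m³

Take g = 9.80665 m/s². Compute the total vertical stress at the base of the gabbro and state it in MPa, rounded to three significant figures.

532 MPa

seawater: 1030 kg/m³ × 9.80665 m/s² × 6220 m = 6.283×10^7 Pa = 62.83 MPa
halite: 2170 kg/m³ × 9.80665 m/s² × 1310 m = 2.788×10^7 Pa = 27.88 MPa
anhydrite: 2910 kg/m³ × 9.80665 m/s² × 829 m = 2.366×10^7 Pa = 23.66 MPa
gabbro: 3050 kg/m³ × 9.80665 m/s² × 13950 m = 4.172×10^8 Pa = 417.2 MPa
Total = 62.83 + 27.88 + 23.66 + 417.2 = 531.61 MPa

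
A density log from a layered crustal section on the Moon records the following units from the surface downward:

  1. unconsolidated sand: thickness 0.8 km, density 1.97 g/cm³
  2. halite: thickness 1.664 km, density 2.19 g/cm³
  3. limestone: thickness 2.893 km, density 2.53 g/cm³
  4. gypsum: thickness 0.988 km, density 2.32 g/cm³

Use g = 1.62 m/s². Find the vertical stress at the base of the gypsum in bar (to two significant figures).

240 bar

unconsolidated sand: 1970 kg/m³ × 1.62 m/s² × 800 m = 2.553×10^6 Pa = 25.53 bar
halite: 2190 kg/m³ × 1.62 m/s² × 1664 m = 5.904×10^6 Pa = 59.04 bar
limestone: 2530 kg/m³ × 1.62 m/s² × 2893 m = 1.186×10^7 Pa = 118.6 bar
gypsum: 2320 kg/m³ × 1.62 m/s² × 988 m = 3.713×10^6 Pa = 37.13 bar
Total = 25.53 + 59.04 + 118.6 + 37.13 = 240.27 bar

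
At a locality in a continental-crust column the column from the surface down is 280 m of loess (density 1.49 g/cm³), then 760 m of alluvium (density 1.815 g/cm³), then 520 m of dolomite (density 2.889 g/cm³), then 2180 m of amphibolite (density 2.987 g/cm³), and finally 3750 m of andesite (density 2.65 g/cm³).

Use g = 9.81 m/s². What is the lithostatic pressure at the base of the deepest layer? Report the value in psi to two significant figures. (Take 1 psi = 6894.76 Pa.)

loess: 1490 kg/m³ × 9.81 m/s² × 280 m = 4.093×10^6 Pa = 593.6 psi
alluvium: 1815 kg/m³ × 9.81 m/s² × 760 m = 1.353×10^7 Pa = 1963 psi
dolomite: 2889 kg/m³ × 9.81 m/s² × 520 m = 1.474×10^7 Pa = 2137 psi
amphibolite: 2987 kg/m³ × 9.81 m/s² × 2180 m = 6.388×10^7 Pa = 9265 psi
andesite: 2650 kg/m³ × 9.81 m/s² × 3750 m = 9.749×10^7 Pa = 14139 psi
Total = 593.6 + 1963 + 2137 + 9265 + 14139 = 28098 psi

28000 psi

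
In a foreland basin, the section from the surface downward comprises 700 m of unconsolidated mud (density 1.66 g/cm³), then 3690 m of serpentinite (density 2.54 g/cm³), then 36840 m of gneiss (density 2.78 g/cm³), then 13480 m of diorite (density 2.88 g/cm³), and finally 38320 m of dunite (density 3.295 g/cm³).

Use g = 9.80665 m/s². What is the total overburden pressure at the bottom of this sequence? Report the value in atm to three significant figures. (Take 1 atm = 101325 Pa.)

unconsolidated mud: 1660 kg/m³ × 9.80665 m/s² × 700 m = 1.140×10^7 Pa = 112.5 atm
serpentinite: 2540 kg/m³ × 9.80665 m/s² × 3690 m = 9.191×10^7 Pa = 907.1 atm
gneiss: 2780 kg/m³ × 9.80665 m/s² × 36840 m = 1.004×10^9 Pa = 9912 atm
diorite: 2880 kg/m³ × 9.80665 m/s² × 13480 m = 3.807×10^8 Pa = 3757 atm
dunite: 3295 kg/m³ × 9.80665 m/s² × 38320 m = 1.238×10^9 Pa = 12220 atm
Total = 112.5 + 907.1 + 9912 + 3757 + 12220 = 26910 atm

26900 atm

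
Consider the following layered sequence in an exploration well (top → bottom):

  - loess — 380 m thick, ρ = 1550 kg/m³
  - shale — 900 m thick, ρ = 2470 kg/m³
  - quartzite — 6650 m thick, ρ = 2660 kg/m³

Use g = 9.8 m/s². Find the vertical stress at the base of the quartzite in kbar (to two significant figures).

loess: 1550 kg/m³ × 9.8 m/s² × 380 m = 5.772×10^6 Pa = 0.05772 kbar
shale: 2470 kg/m³ × 9.8 m/s² × 900 m = 2.179×10^7 Pa = 0.2179 kbar
quartzite: 2660 kg/m³ × 9.8 m/s² × 6650 m = 1.734×10^8 Pa = 1.734 kbar
Total = 0.05772 + 0.2179 + 1.734 = 2.0091 kbar

2.0 kbar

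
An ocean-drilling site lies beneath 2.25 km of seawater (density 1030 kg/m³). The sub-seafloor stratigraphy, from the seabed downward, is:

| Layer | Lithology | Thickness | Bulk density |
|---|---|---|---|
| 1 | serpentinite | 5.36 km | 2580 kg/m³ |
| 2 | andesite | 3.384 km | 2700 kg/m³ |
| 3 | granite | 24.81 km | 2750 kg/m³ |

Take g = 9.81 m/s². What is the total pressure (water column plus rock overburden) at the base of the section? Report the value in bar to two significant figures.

seawater: 1030 kg/m³ × 9.81 m/s² × 2250 m = 2.273×10^7 Pa = 227.3 bar
serpentinite: 2580 kg/m³ × 9.81 m/s² × 5360 m = 1.357×10^8 Pa = 1357 bar
andesite: 2700 kg/m³ × 9.81 m/s² × 3384 m = 8.963×10^7 Pa = 896.3 bar
granite: 2750 kg/m³ × 9.81 m/s² × 24810 m = 6.693×10^8 Pa = 6693 bar
Total = 227.3 + 1357 + 896.3 + 6693 = 9173.4 bar

9200 bar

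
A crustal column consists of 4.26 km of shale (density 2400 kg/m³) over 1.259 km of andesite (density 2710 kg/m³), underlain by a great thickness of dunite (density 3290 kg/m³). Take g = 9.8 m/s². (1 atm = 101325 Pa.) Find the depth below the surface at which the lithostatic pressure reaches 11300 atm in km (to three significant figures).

Pressure at base of upper layers: 2400×9.8×4260 + 2710×9.8×1259 = 1.336×10^8 Pa = 1319 atm
Remaining pressure to be supplied by dunite: 1.145×10^9 − 1.336×10^8 = 1.011×10^9 Pa
Additional depth in dunite = 1.011×10^9 Pa / (3290 kg/m³ × 9.8 m/s²) = 31367 m
Total depth = 5519 m + 31367 m = 36886 m
= 36.886 km

36.9 km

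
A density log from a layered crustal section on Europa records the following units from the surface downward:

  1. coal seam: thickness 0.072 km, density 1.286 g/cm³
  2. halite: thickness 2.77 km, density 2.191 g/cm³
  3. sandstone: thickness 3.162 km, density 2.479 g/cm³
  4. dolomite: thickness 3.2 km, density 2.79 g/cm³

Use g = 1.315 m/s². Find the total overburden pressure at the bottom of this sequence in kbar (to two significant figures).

coal seam: 1286 kg/m³ × 1.315 m/s² × 72 m = 1.218×10^5 Pa = 1.218×10^-3 kbar
halite: 2191 kg/m³ × 1.315 m/s² × 2770 m = 7.981×10^6 Pa = 0.07981 kbar
sandstone: 2479 kg/m³ × 1.315 m/s² × 3162 m = 1.031×10^7 Pa = 0.1031 kbar
dolomite: 2790 kg/m³ × 1.315 m/s² × 3200 m = 1.174×10^7 Pa = 0.1174 kbar
Total = 1.218×10^-3 + 0.07981 + 0.1031 + 0.1174 = 0.30151 kbar

0.30 kbar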